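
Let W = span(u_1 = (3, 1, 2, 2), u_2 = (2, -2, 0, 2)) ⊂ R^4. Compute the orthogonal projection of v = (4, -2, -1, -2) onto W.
proj_W(v) = (22/19, -30/19, -4/19, 24/19)

Set up U = [u_1 | ... | u_2] ∈ R^(4×2). The projector onto W = col(U) is P = U (U^T U)^(-1) U^T.
Compute U^T U =
  [18, 8]
  [8, 12],
and U^T v = (4, 8).
Solve U^T U · c = U^T v for the coefficients: c = (-2/19, 14/19). The projection is proj_W(v) = U c.
Check: (v - proj_W(v)) · u_1 = 0  (should be 0).
Check: (v - proj_W(v)) · u_2 = 0  (should be 0).
Result: proj_W(v) = (22/19, -30/19, -4/19, 24/19).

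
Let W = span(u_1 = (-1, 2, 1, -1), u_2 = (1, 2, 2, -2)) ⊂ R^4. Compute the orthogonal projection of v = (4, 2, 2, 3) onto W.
proj_W(v) = (52/21, -2/7, 43/42, -43/42)

Set up U = [u_1 | ... | u_2] ∈ R^(4×2). The projector onto W = col(U) is P = U (U^T U)^(-1) U^T.
Compute U^T U =
  [7, 7]
  [7, 13],
and U^T v = (-1, 6).
Solve U^T U · c = U^T v for the coefficients: c = (-55/42, 7/6). The projection is proj_W(v) = U c.
Check: (v - proj_W(v)) · u_1 = 0  (should be 0).
Check: (v - proj_W(v)) · u_2 = 0  (should be 0).
Result: proj_W(v) = (52/21, -2/7, 43/42, -43/42).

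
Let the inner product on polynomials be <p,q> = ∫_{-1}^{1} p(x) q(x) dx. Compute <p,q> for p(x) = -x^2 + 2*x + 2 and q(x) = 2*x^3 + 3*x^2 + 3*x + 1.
<p,q> = 176/15

Expand the product: p(x)·q(x) = -2*x^5 + x^4 + 7*x^3 + 11*x^2 + 8*x + 2.
∫_{-1}^{1} of each monomial x^k gives [2/(k+1) if k even, 0 if k odd]. Integrating term-by-term (or equivalently evaluating the antiderivative F(x) = -x^6/3 + x^5/5 + 7*x^4/4 + 11*x^3/3 + 4*x^2 + 2*x at the endpoints):
  F(1) − F(−1) = 677/60 − (-9/20) = 176/15.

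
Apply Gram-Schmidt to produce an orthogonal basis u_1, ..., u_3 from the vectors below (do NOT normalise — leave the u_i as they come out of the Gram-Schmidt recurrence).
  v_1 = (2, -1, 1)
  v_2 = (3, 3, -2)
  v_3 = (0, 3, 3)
Orthogonal basis:
  u_1 = (2, -1, 1)
  u_2 = (8/3, 19/6, -13/6)
  u_3 = (-48/131, 336/131, 432/131)

Apply the Gram-Schmidt recurrence
  u_1 = v_1
  u_i = v_i − Σ_{j<i} ((v_i · u_j) / (u_j · u_j)) · u_j.

Step by step this gives:
  u_1 = (2, -1, 1)
  u_2 = (8/3, 19/6, -13/6)
  u_3 = (-48/131, 336/131, 432/131)

Orthogonality check:
  u_2 · u_1 = 0 (should be 0)
  u_3 · u_1 = 0 (should be 0)
  u_3 · u_2 = 0 (should be 0)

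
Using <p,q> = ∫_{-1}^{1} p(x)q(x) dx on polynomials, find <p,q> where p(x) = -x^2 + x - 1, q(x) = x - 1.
<p,q> = 10/3

Expand the product: p(x)·q(x) = -x^3 + 2*x^2 - 2*x + 1.
∫_{-1}^{1} of each monomial x^k gives [2/(k+1) if k even, 0 if k odd]. Integrating term-by-term (or equivalently evaluating the antiderivative F(x) = -x^4/4 + 2*x^3/3 - x^2 + x at the endpoints):
  F(1) − F(−1) = 5/12 − (-35/12) = 10/3.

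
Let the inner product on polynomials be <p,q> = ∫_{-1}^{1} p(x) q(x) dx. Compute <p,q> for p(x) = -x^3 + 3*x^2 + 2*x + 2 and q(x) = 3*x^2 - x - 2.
<p,q> = -16/3

Expand the product: p(x)·q(x) = -3*x^5 + 10*x^4 + 5*x^3 - 2*x^2 - 6*x - 4.
∫_{-1}^{1} of each monomial x^k gives [2/(k+1) if k even, 0 if k odd]. Integrating term-by-term (or equivalently evaluating the antiderivative F(x) = -x^6/2 + 2*x^5 + 5*x^4/4 - 2*x^3/3 - 3*x^2 - 4*x at the endpoints):
  F(1) − F(−1) = -59/12 − (5/12) = -16/3.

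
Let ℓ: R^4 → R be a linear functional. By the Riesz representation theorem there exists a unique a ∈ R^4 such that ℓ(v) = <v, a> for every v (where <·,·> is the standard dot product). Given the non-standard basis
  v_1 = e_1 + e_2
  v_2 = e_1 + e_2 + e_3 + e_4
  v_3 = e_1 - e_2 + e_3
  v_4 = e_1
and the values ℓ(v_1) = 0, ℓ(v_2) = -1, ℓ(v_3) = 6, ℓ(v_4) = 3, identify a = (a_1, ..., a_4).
a = (3, -3, 0, -1)

Write a = (a_1, ..., a_4) in the standard basis. For each basis vector v_i, ℓ(v_i) = <v_i, a> is a linear equation in the a_j's. Collect the n equations into a matrix system V a = ℓ, where row i of V is v_i (expressed in the standard basis). Since V is invertible (lower-triangular with 1s on the diagonal, up to permutation), solve by back-substitution:
  V =
[[1, 1, 0, 0],
 [1, 1, 1, 1],
 [1, -1, 1, 0],
 [1, 0, 0, 0]]
  V a = (0, -1, 6, 3)
Solving gives a = (3, -3, 0, -1).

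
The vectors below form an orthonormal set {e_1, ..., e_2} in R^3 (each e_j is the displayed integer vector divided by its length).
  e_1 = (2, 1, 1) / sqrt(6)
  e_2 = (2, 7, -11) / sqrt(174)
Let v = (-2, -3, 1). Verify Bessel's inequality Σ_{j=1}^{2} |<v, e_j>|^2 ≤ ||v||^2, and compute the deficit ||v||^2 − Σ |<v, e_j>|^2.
Σ |<v, e_j>|^2 = 390/29; ||v||^2 = 14; deficit = 16/29

Write each e_j = u_j / sqrt(<u_j, u_j>) where u_j is the displayed integer vector. Then <v, e_j> = <v, u_j> / sqrt(<u_j, u_j>), so |<v, e_j>|^2 = <v, u_j>^2 / <u_j, u_j>.
Coefficients: <v, e_1> = -6/sqrt(6), <v, e_2> = -36/sqrt(174).
Square and sum: Σ |<v, e_j>|^2 = 390/29.
Compute ||v||^2 = v·v = 14.
Deficit = 14 − 390/29 = 16/29 ≥ 0, confirming Bessel's inequality. (The deficit equals ||v − Σ <v,e_j> e_j||^2, the squared distance from v to span{e_j}.)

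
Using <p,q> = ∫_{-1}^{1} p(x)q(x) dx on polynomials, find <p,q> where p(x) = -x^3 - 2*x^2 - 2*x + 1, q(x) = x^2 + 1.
<p,q> = 8/15

Expand the product: p(x)·q(x) = -x^5 - 2*x^4 - 3*x^3 - x^2 - 2*x + 1.
∫_{-1}^{1} of each monomial x^k gives [2/(k+1) if k even, 0 if k odd]. Integrating term-by-term (or equivalently evaluating the antiderivative F(x) = -x^6/6 - 2*x^5/5 - 3*x^4/4 - x^3/3 - x^2 + x at the endpoints):
  F(1) − F(−1) = -33/20 − (-131/60) = 8/15.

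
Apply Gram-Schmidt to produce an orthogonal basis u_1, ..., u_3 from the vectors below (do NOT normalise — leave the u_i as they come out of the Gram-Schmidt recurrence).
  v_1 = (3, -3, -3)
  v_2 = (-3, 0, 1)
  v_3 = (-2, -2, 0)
Orthogonal basis:
  u_1 = (3, -3, -3)
  u_2 = (-5/3, -4/3, -1/3)
  u_3 = (1/7, -2/7, 3/7)

Apply the Gram-Schmidt recurrence
  u_1 = v_1
  u_i = v_i − Σ_{j<i} ((v_i · u_j) / (u_j · u_j)) · u_j.

Step by step this gives:
  u_1 = (3, -3, -3)
  u_2 = (-5/3, -4/3, -1/3)
  u_3 = (1/7, -2/7, 3/7)

Orthogonality check:
  u_2 · u_1 = 0 (should be 0)
  u_3 · u_1 = 0 (should be 0)
  u_3 · u_2 = 0 (should be 0)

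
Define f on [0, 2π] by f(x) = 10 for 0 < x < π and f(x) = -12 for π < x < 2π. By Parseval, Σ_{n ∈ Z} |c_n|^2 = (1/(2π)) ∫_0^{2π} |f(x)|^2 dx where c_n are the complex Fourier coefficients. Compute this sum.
Σ |c_n|^2 = 122

Parseval equates the L^2 energy of f (normalised by 1/(2π)) with the ℓ^2 sum of its Fourier coefficients: (1/(2π)) ∫_0^{2π} |f|^2 = Σ |c_n|^2.
Compute the left side: (1/(2π)) [∫_0^π 10^2 dx + ∫_π^{2π} (-12)^2 dx] = (1/(2π)) · (100π + 144π) = (100 + 144)/2 = 122.
So Σ_{n ∈ Z} |c_n|^2 = 122.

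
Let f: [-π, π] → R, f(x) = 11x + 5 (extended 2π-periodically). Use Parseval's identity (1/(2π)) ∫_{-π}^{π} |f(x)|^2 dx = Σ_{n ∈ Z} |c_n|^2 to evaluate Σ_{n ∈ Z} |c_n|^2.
Σ |c_n|^2 = 121π^2/3 + 25

Expand and integrate term by term over [-π, π]:
  ∫ (11x)^2 dx = 121·(2π^3/3); ∫ 2·11·(5)·x dx = 0 (odd integrand); ∫ 5^2 dx = 25·2π.
So (1/(2π)) ∫_{-π}^{π} (11x + 5)^2 dx = 121π^2/3 + 25 = 121π^2/3 + 25.
Parseval ⇒ Σ |c_n|^2 = 121π^2/3 + 25.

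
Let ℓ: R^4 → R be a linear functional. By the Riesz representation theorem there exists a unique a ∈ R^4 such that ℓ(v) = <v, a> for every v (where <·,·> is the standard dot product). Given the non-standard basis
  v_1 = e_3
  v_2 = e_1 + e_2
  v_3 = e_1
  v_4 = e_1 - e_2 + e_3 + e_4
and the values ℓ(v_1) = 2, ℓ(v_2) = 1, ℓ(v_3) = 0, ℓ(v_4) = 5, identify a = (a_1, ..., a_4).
a = (0, 1, 2, 4)

Write a = (a_1, ..., a_4) in the standard basis. For each basis vector v_i, ℓ(v_i) = <v_i, a> is a linear equation in the a_j's. Collect the n equations into a matrix system V a = ℓ, where row i of V is v_i (expressed in the standard basis). Since V is invertible (lower-triangular with 1s on the diagonal, up to permutation), solve by back-substitution:
  V =
[[0, 0, 1, 0],
 [1, 1, 0, 0],
 [1, 0, 0, 0],
 [1, -1, 1, 1]]
  V a = (2, 1, 0, 5)
Solving gives a = (0, 1, 2, 4).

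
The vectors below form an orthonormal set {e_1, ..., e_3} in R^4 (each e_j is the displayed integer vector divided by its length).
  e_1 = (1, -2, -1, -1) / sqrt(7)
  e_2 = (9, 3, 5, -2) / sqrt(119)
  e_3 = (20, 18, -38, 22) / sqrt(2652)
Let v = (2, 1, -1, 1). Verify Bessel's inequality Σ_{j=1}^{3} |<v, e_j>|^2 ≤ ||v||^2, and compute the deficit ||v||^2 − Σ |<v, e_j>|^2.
Σ |<v, e_j>|^2 = 269/39; ||v||^2 = 7; deficit = 4/39

Write each e_j = u_j / sqrt(<u_j, u_j>) where u_j is the displayed integer vector. Then <v, e_j> = <v, u_j> / sqrt(<u_j, u_j>), so |<v, e_j>|^2 = <v, u_j>^2 / <u_j, u_j>.
Coefficients: <v, e_1> = 0/sqrt(7), <v, e_2> = 14/sqrt(119), <v, e_3> = 118/sqrt(2652).
Square and sum: Σ |<v, e_j>|^2 = 269/39.
Compute ||v||^2 = v·v = 7.
Deficit = 7 − 269/39 = 4/39 ≥ 0, confirming Bessel's inequality. (The deficit equals ||v − Σ <v,e_j> e_j||^2, the squared distance from v to span{e_j}.)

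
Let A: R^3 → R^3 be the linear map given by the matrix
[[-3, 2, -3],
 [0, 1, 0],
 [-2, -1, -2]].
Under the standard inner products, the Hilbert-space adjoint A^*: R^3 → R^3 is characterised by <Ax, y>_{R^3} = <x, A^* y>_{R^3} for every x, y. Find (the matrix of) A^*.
A^* = A^T =
[[-3, 0, -2],
 [2, 1, -1],
 [-3, 0, -2]]

For real matrices with standard dot products, the defining identity <Ax, y> = <x, A^* y> gives (Ax)^T y = x^T (A^*) y, i.e. x^T A^T y = x^T (A^*) y. Since this holds for all x, y, we must have A^* = A^T. Therefore
A^* =
[[-3, 0, -2],
 [2, 1, -1],
 [-3, 0, -2]].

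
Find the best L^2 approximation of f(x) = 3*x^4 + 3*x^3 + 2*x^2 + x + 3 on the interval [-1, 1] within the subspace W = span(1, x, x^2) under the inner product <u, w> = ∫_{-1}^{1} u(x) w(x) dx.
g(x) = 32*x^2/7 + 14*x/5 + 96/35

The best approximation g ∈ W is the orthogonal projection of f onto W. Writing g = a_0 + a_1 x + a_2 x^2, the coefficients solve the normal equations G · a = b where
  G_{ij} = <φ_i, φ_j> and b_i = <f, φ_i>, with φ_0 = 1, φ_1 = x, φ_2 = x^2.
G =
  [2, 0, 2/3]
  [0, 2/3, 0]
  [2/3, 0, 2/5],
b = (128/15, 28/15, 128/35).
Solving gives a_0 = 96/35, a_1 = 14/5, a_2 = 32/7, so
  g(x) = 32*x^2/7 + 14*x/5 + 96/35.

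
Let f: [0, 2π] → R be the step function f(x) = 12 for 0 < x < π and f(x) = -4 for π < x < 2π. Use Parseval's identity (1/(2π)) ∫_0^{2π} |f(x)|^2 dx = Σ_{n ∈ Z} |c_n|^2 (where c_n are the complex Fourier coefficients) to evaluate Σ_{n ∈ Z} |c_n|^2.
Σ |c_n|^2 = 80

Parseval equates the L^2 energy of f (normalised by 1/(2π)) with the ℓ^2 sum of its Fourier coefficients: (1/(2π)) ∫_0^{2π} |f|^2 = Σ |c_n|^2.
Compute the left side: (1/(2π)) [∫_0^π 12^2 dx + ∫_π^{2π} (-4)^2 dx] = (1/(2π)) · (144π + 16π) = (144 + 16)/2 = 80.
So Σ_{n ∈ Z} |c_n|^2 = 80.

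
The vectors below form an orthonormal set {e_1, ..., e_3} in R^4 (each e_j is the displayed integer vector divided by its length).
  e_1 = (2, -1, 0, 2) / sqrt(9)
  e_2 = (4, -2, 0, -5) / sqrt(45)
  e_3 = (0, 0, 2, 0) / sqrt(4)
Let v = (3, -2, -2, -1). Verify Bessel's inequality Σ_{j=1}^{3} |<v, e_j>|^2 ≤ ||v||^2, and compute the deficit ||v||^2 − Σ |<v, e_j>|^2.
Σ |<v, e_j>|^2 = 89/5; ||v||^2 = 18; deficit = 1/5

Write each e_j = u_j / sqrt(<u_j, u_j>) where u_j is the displayed integer vector. Then <v, e_j> = <v, u_j> / sqrt(<u_j, u_j>), so |<v, e_j>|^2 = <v, u_j>^2 / <u_j, u_j>.
Coefficients: <v, e_1> = 6/sqrt(9), <v, e_2> = 21/sqrt(45), <v, e_3> = -4/sqrt(4).
Square and sum: Σ |<v, e_j>|^2 = 89/5.
Compute ||v||^2 = v·v = 18.
Deficit = 18 − 89/5 = 1/5 ≥ 0, confirming Bessel's inequality. (The deficit equals ||v − Σ <v,e_j> e_j||^2, the squared distance from v to span{e_j}.)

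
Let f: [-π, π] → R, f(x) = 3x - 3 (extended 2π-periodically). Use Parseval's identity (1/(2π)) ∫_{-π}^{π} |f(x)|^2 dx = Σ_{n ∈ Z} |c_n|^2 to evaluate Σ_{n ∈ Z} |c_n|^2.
Σ |c_n|^2 = 3π^2 + 9

Expand and integrate term by term over [-π, π]:
  ∫ (3x)^2 dx = 9·(2π^3/3); ∫ 2·3·(-3)·x dx = 0 (odd integrand); ∫ (-3)^2 dx = 9·2π.
So (1/(2π)) ∫_{-π}^{π} (3x - 3)^2 dx = 9π^2/3 + 9 = 3π^2 + 9.
Parseval ⇒ Σ |c_n|^2 = 3π^2 + 9.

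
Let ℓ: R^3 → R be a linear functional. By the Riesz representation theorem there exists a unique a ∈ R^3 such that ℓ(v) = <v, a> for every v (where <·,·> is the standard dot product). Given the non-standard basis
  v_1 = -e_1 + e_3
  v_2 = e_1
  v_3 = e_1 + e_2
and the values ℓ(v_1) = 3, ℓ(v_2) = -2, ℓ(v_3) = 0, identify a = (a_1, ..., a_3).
a = (-2, 2, 1)

Write a = (a_1, ..., a_3) in the standard basis. For each basis vector v_i, ℓ(v_i) = <v_i, a> is a linear equation in the a_j's. Collect the n equations into a matrix system V a = ℓ, where row i of V is v_i (expressed in the standard basis). Since V is invertible (lower-triangular with 1s on the diagonal, up to permutation), solve by back-substitution:
  V =
[[-1, 0, 1],
 [1, 0, 0],
 [1, 1, 0]]
  V a = (3, -2, 0)
Solving gives a = (-2, 2, 1).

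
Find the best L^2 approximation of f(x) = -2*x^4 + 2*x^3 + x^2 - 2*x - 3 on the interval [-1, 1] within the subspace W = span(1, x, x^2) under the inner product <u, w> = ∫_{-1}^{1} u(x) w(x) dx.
g(x) = -5*x^2/7 - 4*x/5 - 99/35

The best approximation g ∈ W is the orthogonal projection of f onto W. Writing g = a_0 + a_1 x + a_2 x^2, the coefficients solve the normal equations G · a = b where
  G_{ij} = <φ_i, φ_j> and b_i = <f, φ_i>, with φ_0 = 1, φ_1 = x, φ_2 = x^2.
G =
  [2, 0, 2/3]
  [0, 2/3, 0]
  [2/3, 0, 2/5],
b = (-92/15, -8/15, -76/35).
Solving gives a_0 = -99/35, a_1 = -4/5, a_2 = -5/7, so
  g(x) = -5*x^2/7 - 4*x/5 - 99/35.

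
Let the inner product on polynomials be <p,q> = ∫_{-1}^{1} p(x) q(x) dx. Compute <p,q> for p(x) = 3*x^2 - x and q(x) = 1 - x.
<p,q> = 8/3

Expand the product: p(x)·q(x) = -3*x^3 + 4*x^2 - x.
∫_{-1}^{1} of each monomial x^k gives [2/(k+1) if k even, 0 if k odd]. Integrating term-by-term (or equivalently evaluating the antiderivative F(x) = -3*x^4/4 + 4*x^3/3 - x^2/2 at the endpoints):
  F(1) − F(−1) = 1/12 − (-31/12) = 8/3.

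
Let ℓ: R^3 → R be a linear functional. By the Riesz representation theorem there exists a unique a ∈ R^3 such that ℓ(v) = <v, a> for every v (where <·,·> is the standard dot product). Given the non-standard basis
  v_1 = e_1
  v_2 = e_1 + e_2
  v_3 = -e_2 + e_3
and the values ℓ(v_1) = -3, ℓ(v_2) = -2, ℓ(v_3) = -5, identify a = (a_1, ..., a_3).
a = (-3, 1, -4)

Write a = (a_1, ..., a_3) in the standard basis. For each basis vector v_i, ℓ(v_i) = <v_i, a> is a linear equation in the a_j's. Collect the n equations into a matrix system V a = ℓ, where row i of V is v_i (expressed in the standard basis). Since V is invertible (lower-triangular with 1s on the diagonal, up to permutation), solve by back-substitution:
  V =
[[1, 0, 0],
 [1, 1, 0],
 [0, -1, 1]]
  V a = (-3, -2, -5)
Solving gives a = (-3, 1, -4).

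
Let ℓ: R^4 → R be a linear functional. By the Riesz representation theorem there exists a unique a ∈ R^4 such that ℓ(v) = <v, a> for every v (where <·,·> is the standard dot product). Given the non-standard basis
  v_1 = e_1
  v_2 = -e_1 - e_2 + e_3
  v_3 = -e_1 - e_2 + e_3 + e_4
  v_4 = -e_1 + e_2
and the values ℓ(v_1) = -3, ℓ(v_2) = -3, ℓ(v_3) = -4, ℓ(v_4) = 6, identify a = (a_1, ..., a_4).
a = (-3, 3, -3, -1)

Write a = (a_1, ..., a_4) in the standard basis. For each basis vector v_i, ℓ(v_i) = <v_i, a> is a linear equation in the a_j's. Collect the n equations into a matrix system V a = ℓ, where row i of V is v_i (expressed in the standard basis). Since V is invertible (lower-triangular with 1s on the diagonal, up to permutation), solve by back-substitution:
  V =
[[1, 0, 0, 0],
 [-1, -1, 1, 0],
 [-1, -1, 1, 1],
 [-1, 1, 0, 0]]
  V a = (-3, -3, -4, 6)
Solving gives a = (-3, 3, -3, -1).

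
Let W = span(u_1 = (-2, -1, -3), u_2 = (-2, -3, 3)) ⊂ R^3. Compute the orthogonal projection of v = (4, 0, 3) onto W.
proj_W(v) = (49/19, 27/19, 66/19)

Set up U = [u_1 | ... | u_2] ∈ R^(3×2). The projector onto W = col(U) is P = U (U^T U)^(-1) U^T.
Compute U^T U =
  [14, -2]
  [-2, 22],
and U^T v = (-17, 1).
Solve U^T U · c = U^T v for the coefficients: c = (-93/76, -5/76). The projection is proj_W(v) = U c.
Check: (v - proj_W(v)) · u_1 = 0  (should be 0).
Check: (v - proj_W(v)) · u_2 = 0  (should be 0).
Result: proj_W(v) = (49/19, 27/19, 66/19).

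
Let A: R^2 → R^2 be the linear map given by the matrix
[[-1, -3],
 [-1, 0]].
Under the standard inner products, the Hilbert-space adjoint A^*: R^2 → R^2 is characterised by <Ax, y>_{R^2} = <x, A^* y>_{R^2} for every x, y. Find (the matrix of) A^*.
A^* = A^T =
[[-1, -1],
 [-3, 0]]

For real matrices with standard dot products, the defining identity <Ax, y> = <x, A^* y> gives (Ax)^T y = x^T (A^*) y, i.e. x^T A^T y = x^T (A^*) y. Since this holds for all x, y, we must have A^* = A^T. Therefore
A^* =
[[-1, -1],
 [-3, 0]].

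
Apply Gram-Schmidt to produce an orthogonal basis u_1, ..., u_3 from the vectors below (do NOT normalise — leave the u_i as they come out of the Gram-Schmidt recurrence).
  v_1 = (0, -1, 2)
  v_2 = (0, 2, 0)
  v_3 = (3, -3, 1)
Orthogonal basis:
  u_1 = (0, -1, 2)
  u_2 = (0, 8/5, 4/5)
  u_3 = (3, 0, 0)

Apply the Gram-Schmidt recurrence
  u_1 = v_1
  u_i = v_i − Σ_{j<i} ((v_i · u_j) / (u_j · u_j)) · u_j.

Step by step this gives:
  u_1 = (0, -1, 2)
  u_2 = (0, 8/5, 4/5)
  u_3 = (3, 0, 0)

Orthogonality check:
  u_2 · u_1 = 0 (should be 0)
  u_3 · u_1 = 0 (should be 0)
  u_3 · u_2 = 0 (should be 0)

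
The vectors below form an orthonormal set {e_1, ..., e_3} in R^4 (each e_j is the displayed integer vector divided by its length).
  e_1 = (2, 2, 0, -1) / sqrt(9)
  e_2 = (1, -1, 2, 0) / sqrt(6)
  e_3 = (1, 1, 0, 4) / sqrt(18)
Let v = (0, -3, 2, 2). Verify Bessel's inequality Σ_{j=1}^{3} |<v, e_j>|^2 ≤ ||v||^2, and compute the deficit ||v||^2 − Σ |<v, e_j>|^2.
Σ |<v, e_j>|^2 = 50/3; ||v||^2 = 17; deficit = 1/3

Write each e_j = u_j / sqrt(<u_j, u_j>) where u_j is the displayed integer vector. Then <v, e_j> = <v, u_j> / sqrt(<u_j, u_j>), so |<v, e_j>|^2 = <v, u_j>^2 / <u_j, u_j>.
Coefficients: <v, e_1> = -8/sqrt(9), <v, e_2> = 7/sqrt(6), <v, e_3> = 5/sqrt(18).
Square and sum: Σ |<v, e_j>|^2 = 50/3.
Compute ||v||^2 = v·v = 17.
Deficit = 17 − 50/3 = 1/3 ≥ 0, confirming Bessel's inequality. (The deficit equals ||v − Σ <v,e_j> e_j||^2, the squared distance from v to span{e_j}.)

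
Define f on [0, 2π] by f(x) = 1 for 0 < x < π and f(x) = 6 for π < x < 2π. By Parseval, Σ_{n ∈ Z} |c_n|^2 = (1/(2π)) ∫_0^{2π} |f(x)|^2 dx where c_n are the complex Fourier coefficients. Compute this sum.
Σ |c_n|^2 = 37/2

Parseval equates the L^2 energy of f (normalised by 1/(2π)) with the ℓ^2 sum of its Fourier coefficients: (1/(2π)) ∫_0^{2π} |f|^2 = Σ |c_n|^2.
Compute the left side: (1/(2π)) [∫_0^π 1^2 dx + ∫_π^{2π} 6^2 dx] = (1/(2π)) · (1π + 36π) = (1 + 36)/2 = 37/2.
So Σ_{n ∈ Z} |c_n|^2 = 37/2.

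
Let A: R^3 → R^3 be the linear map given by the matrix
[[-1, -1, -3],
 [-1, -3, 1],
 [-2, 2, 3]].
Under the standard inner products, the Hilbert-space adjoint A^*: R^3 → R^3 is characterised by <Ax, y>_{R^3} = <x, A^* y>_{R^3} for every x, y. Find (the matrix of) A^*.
A^* = A^T =
[[-1, -1, -2],
 [-1, -3, 2],
 [-3, 1, 3]]

For real matrices with standard dot products, the defining identity <Ax, y> = <x, A^* y> gives (Ax)^T y = x^T (A^*) y, i.e. x^T A^T y = x^T (A^*) y. Since this holds for all x, y, we must have A^* = A^T. Therefore
A^* =
[[-1, -1, -2],
 [-1, -3, 2],
 [-3, 1, 3]].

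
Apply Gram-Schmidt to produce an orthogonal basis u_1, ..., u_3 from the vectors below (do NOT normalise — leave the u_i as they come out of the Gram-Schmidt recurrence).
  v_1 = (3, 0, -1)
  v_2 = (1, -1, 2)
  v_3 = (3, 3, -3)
Orthogonal basis:
  u_1 = (3, 0, -1)
  u_2 = (7/10, -1, 21/10)
  u_3 = (15/59, 105/59, 45/59)

Apply the Gram-Schmidt recurrence
  u_1 = v_1
  u_i = v_i − Σ_{j<i} ((v_i · u_j) / (u_j · u_j)) · u_j.

Step by step this gives:
  u_1 = (3, 0, -1)
  u_2 = (7/10, -1, 21/10)
  u_3 = (15/59, 105/59, 45/59)

Orthogonality check:
  u_2 · u_1 = 0 (should be 0)
  u_3 · u_1 = 0 (should be 0)
  u_3 · u_2 = 0 (should be 0)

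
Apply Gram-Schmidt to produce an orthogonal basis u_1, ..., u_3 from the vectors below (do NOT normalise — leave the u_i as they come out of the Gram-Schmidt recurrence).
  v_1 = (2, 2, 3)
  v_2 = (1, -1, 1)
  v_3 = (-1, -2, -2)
Orthogonal basis:
  u_1 = (2, 2, 3)
  u_2 = (11/17, -23/17, 8/17)
  u_3 = (5/42, 1/42, -2/21)

Apply the Gram-Schmidt recurrence
  u_1 = v_1
  u_i = v_i − Σ_{j<i} ((v_i · u_j) / (u_j · u_j)) · u_j.

Step by step this gives:
  u_1 = (2, 2, 3)
  u_2 = (11/17, -23/17, 8/17)
  u_3 = (5/42, 1/42, -2/21)

Orthogonality check:
  u_2 · u_1 = 0 (should be 0)
  u_3 · u_1 = 0 (should be 0)
  u_3 · u_2 = 0 (should be 0)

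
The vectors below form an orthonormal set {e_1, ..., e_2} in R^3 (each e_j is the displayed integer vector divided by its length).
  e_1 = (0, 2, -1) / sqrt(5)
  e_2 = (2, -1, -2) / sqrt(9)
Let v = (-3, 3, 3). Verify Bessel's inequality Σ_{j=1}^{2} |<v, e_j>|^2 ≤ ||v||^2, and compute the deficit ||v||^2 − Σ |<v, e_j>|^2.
Σ |<v, e_j>|^2 = 134/5; ||v||^2 = 27; deficit = 1/5

Write each e_j = u_j / sqrt(<u_j, u_j>) where u_j is the displayed integer vector. Then <v, e_j> = <v, u_j> / sqrt(<u_j, u_j>), so |<v, e_j>|^2 = <v, u_j>^2 / <u_j, u_j>.
Coefficients: <v, e_1> = 3/sqrt(5), <v, e_2> = -15/sqrt(9).
Square and sum: Σ |<v, e_j>|^2 = 134/5.
Compute ||v||^2 = v·v = 27.
Deficit = 27 − 134/5 = 1/5 ≥ 0, confirming Bessel's inequality. (The deficit equals ||v − Σ <v,e_j> e_j||^2, the squared distance from v to span{e_j}.)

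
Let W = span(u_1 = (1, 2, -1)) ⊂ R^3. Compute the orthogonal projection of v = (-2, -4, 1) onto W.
proj_W(v) = (-11/6, -11/3, 11/6)

Set up U = [u_1 | ... | u_1] ∈ R^(3×1). The projector onto W = col(U) is P = U (U^T U)^(-1) U^T.
Compute U^T U =
  [6],
and U^T v = (-11).
Solve U^T U · c = U^T v for the coefficients: c = (-11/6). The projection is proj_W(v) = U c.
Check: (v - proj_W(v)) · u_1 = 0  (should be 0).
Result: proj_W(v) = (-11/6, -11/3, 11/6).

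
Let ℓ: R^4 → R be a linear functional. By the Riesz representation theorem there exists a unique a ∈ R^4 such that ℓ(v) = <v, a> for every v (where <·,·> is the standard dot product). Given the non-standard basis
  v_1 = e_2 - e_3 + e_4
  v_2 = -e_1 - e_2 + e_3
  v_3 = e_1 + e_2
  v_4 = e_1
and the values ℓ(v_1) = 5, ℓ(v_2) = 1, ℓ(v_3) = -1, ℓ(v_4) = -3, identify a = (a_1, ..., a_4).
a = (-3, 2, 0, 3)

Write a = (a_1, ..., a_4) in the standard basis. For each basis vector v_i, ℓ(v_i) = <v_i, a> is a linear equation in the a_j's. Collect the n equations into a matrix system V a = ℓ, where row i of V is v_i (expressed in the standard basis). Since V is invertible (lower-triangular with 1s on the diagonal, up to permutation), solve by back-substitution:
  V =
[[0, 1, -1, 1],
 [-1, -1, 1, 0],
 [1, 1, 0, 0],
 [1, 0, 0, 0]]
  V a = (5, 1, -1, -3)
Solving gives a = (-3, 2, 0, 3).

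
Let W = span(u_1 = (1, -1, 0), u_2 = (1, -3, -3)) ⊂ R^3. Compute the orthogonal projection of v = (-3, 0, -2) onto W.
proj_W(v) = (-51/22, 15/22, -27/11)

Set up U = [u_1 | ... | u_2] ∈ R^(3×2). The projector onto W = col(U) is P = U (U^T U)^(-1) U^T.
Compute U^T U =
  [2, 4]
  [4, 19],
and U^T v = (-3, 3).
Solve U^T U · c = U^T v for the coefficients: c = (-69/22, 9/11). The projection is proj_W(v) = U c.
Check: (v - proj_W(v)) · u_1 = 0  (should be 0).
Check: (v - proj_W(v)) · u_2 = 0  (should be 0).
Result: proj_W(v) = (-51/22, 15/22, -27/11).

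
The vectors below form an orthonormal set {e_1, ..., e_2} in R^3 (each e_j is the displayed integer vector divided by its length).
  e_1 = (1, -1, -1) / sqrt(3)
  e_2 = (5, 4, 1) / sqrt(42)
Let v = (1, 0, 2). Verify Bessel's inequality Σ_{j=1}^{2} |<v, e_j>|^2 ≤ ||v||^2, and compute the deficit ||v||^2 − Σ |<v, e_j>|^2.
Σ |<v, e_j>|^2 = 3/2; ||v||^2 = 5; deficit = 7/2

Write each e_j = u_j / sqrt(<u_j, u_j>) where u_j is the displayed integer vector. Then <v, e_j> = <v, u_j> / sqrt(<u_j, u_j>), so |<v, e_j>|^2 = <v, u_j>^2 / <u_j, u_j>.
Coefficients: <v, e_1> = -1/sqrt(3), <v, e_2> = 7/sqrt(42).
Square and sum: Σ |<v, e_j>|^2 = 3/2.
Compute ||v||^2 = v·v = 5.
Deficit = 5 − 3/2 = 7/2 ≥ 0, confirming Bessel's inequality. (The deficit equals ||v − Σ <v,e_j> e_j||^2, the squared distance from v to span{e_j}.)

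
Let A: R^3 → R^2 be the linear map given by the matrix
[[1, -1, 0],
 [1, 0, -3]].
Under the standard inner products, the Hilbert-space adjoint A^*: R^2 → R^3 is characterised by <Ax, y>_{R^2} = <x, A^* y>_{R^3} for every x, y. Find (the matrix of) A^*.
A^* = A^T =
[[1, 1],
 [-1, 0],
 [0, -3]]

For real matrices with standard dot products, the defining identity <Ax, y> = <x, A^* y> gives (Ax)^T y = x^T (A^*) y, i.e. x^T A^T y = x^T (A^*) y. Since this holds for all x, y, we must have A^* = A^T. Therefore
A^* =
[[1, 1],
 [-1, 0],
 [0, -3]].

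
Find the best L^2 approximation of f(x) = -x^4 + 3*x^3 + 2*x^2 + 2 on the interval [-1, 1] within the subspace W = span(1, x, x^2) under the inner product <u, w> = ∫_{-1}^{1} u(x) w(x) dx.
g(x) = 8*x^2/7 + 9*x/5 + 73/35

The best approximation g ∈ W is the orthogonal projection of f onto W. Writing g = a_0 + a_1 x + a_2 x^2, the coefficients solve the normal equations G · a = b where
  G_{ij} = <φ_i, φ_j> and b_i = <f, φ_i>, with φ_0 = 1, φ_1 = x, φ_2 = x^2.
G =
  [2, 0, 2/3]
  [0, 2/3, 0]
  [2/3, 0, 2/5],
b = (74/15, 6/5, 194/105).
Solving gives a_0 = 73/35, a_1 = 9/5, a_2 = 8/7, so
  g(x) = 8*x^2/7 + 9*x/5 + 73/35.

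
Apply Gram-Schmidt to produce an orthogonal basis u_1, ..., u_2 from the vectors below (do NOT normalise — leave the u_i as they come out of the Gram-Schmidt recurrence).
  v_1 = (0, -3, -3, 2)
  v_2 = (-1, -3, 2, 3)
Orthogonal basis:
  u_1 = (0, -3, -3, 2)
  u_2 = (-1, -39/22, 71/22, 24/11)

Apply the Gram-Schmidt recurrence
  u_1 = v_1
  u_i = v_i − Σ_{j<i} ((v_i · u_j) / (u_j · u_j)) · u_j.

Step by step this gives:
  u_1 = (0, -3, -3, 2)
  u_2 = (-1, -39/22, 71/22, 24/11)

Orthogonality check:
  u_2 · u_1 = 0 (should be 0)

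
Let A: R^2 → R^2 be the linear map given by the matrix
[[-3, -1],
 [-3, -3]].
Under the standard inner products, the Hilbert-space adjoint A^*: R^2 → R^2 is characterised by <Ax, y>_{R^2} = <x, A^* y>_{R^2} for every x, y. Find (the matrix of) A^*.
A^* = A^T =
[[-3, -3],
 [-1, -3]]

For real matrices with standard dot products, the defining identity <Ax, y> = <x, A^* y> gives (Ax)^T y = x^T (A^*) y, i.e. x^T A^T y = x^T (A^*) y. Since this holds for all x, y, we must have A^* = A^T. Therefore
A^* =
[[-3, -3],
 [-1, -3]].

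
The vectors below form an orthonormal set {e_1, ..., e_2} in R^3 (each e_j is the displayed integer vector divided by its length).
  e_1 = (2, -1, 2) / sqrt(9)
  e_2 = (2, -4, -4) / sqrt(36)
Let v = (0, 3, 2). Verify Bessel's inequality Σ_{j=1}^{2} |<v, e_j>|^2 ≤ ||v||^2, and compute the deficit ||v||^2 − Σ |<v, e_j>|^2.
Σ |<v, e_j>|^2 = 101/9; ||v||^2 = 13; deficit = 16/9

Write each e_j = u_j / sqrt(<u_j, u_j>) where u_j is the displayed integer vector. Then <v, e_j> = <v, u_j> / sqrt(<u_j, u_j>), so |<v, e_j>|^2 = <v, u_j>^2 / <u_j, u_j>.
Coefficients: <v, e_1> = 1/sqrt(9), <v, e_2> = -20/sqrt(36).
Square and sum: Σ |<v, e_j>|^2 = 101/9.
Compute ||v||^2 = v·v = 13.
Deficit = 13 − 101/9 = 16/9 ≥ 0, confirming Bessel's inequality. (The deficit equals ||v − Σ <v,e_j> e_j||^2, the squared distance from v to span{e_j}.)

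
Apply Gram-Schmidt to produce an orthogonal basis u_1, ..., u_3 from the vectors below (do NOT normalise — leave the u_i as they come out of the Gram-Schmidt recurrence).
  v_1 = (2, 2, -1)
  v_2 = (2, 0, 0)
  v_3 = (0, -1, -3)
Orthogonal basis:
  u_1 = (2, 2, -1)
  u_2 = (10/9, -8/9, 4/9)
  u_3 = (0, -7/5, -14/5)

Apply the Gram-Schmidt recurrence
  u_1 = v_1
  u_i = v_i − Σ_{j<i} ((v_i · u_j) / (u_j · u_j)) · u_j.

Step by step this gives:
  u_1 = (2, 2, -1)
  u_2 = (10/9, -8/9, 4/9)
  u_3 = (0, -7/5, -14/5)

Orthogonality check:
  u_2 · u_1 = 0 (should be 0)
  u_3 · u_1 = 0 (should be 0)
  u_3 · u_2 = 0 (should be 0)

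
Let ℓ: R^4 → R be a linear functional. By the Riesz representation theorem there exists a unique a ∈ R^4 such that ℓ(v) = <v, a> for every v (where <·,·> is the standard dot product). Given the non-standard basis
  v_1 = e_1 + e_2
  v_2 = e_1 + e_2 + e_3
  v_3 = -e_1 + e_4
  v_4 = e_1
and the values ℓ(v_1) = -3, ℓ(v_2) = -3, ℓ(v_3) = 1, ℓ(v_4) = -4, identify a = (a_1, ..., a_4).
a = (-4, 1, 0, -3)

Write a = (a_1, ..., a_4) in the standard basis. For each basis vector v_i, ℓ(v_i) = <v_i, a> is a linear equation in the a_j's. Collect the n equations into a matrix system V a = ℓ, where row i of V is v_i (expressed in the standard basis). Since V is invertible (lower-triangular with 1s on the diagonal, up to permutation), solve by back-substitution:
  V =
[[1, 1, 0, 0],
 [1, 1, 1, 0],
 [-1, 0, 0, 1],
 [1, 0, 0, 0]]
  V a = (-3, -3, 1, -4)
Solving gives a = (-4, 1, 0, -3).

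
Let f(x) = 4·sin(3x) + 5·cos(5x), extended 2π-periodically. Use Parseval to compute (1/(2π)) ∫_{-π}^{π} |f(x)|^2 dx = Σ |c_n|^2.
Σ |c_n|^2 = 41/2

Expand |f|^2 and use orthogonality of {sin(nx), cos(mx)} on [-π, π]:
  ∫_{-π}^{π} sin(nx)^2 dx = π, ∫ cos(mx)^2 dx = π, and cross terms integrate to 0.
So ∫_{-π}^{π} f(x)^2 dx = 4^2 · π + 5^2 · π = (16 + 25)π.
Divide by 2π: (16 + 25)/2 = 41/2.
By Parseval, this equals Σ |c_n|^2.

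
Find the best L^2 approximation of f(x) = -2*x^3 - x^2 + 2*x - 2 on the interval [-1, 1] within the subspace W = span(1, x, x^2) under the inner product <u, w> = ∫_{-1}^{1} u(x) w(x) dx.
g(x) = -x^2 + 4*x/5 - 2

The best approximation g ∈ W is the orthogonal projection of f onto W. Writing g = a_0 + a_1 x + a_2 x^2, the coefficients solve the normal equations G · a = b where
  G_{ij} = <φ_i, φ_j> and b_i = <f, φ_i>, with φ_0 = 1, φ_1 = x, φ_2 = x^2.
G =
  [2, 0, 2/3]
  [0, 2/3, 0]
  [2/3, 0, 2/5],
b = (-14/3, 8/15, -26/15).
Solving gives a_0 = -2, a_1 = 4/5, a_2 = -1, so
  g(x) = -x^2 + 4*x/5 - 2.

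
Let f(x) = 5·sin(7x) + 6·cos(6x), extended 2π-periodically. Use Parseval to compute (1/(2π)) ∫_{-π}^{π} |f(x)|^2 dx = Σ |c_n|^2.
Σ |c_n|^2 = 61/2

Expand |f|^2 and use orthogonality of {sin(nx), cos(mx)} on [-π, π]:
  ∫_{-π}^{π} sin(nx)^2 dx = π, ∫ cos(mx)^2 dx = π, and cross terms integrate to 0.
So ∫_{-π}^{π} f(x)^2 dx = 5^2 · π + 6^2 · π = (25 + 36)π.
Divide by 2π: (25 + 36)/2 = 61/2.
By Parseval, this equals Σ |c_n|^2.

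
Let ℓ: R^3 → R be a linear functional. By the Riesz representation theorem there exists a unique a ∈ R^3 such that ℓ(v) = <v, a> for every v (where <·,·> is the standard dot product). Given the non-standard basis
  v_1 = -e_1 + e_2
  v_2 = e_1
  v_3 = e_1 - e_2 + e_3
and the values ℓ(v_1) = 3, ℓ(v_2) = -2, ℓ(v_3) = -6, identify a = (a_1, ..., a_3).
a = (-2, 1, -3)

Write a = (a_1, ..., a_3) in the standard basis. For each basis vector v_i, ℓ(v_i) = <v_i, a> is a linear equation in the a_j's. Collect the n equations into a matrix system V a = ℓ, where row i of V is v_i (expressed in the standard basis). Since V is invertible (lower-triangular with 1s on the diagonal, up to permutation), solve by back-substitution:
  V =
[[-1, 1, 0],
 [1, 0, 0],
 [1, -1, 1]]
  V a = (3, -2, -6)
Solving gives a = (-2, 1, -3).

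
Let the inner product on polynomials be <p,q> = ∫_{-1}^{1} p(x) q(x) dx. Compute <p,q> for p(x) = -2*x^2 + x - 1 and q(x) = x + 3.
<p,q> = -28/3

Expand the product: p(x)·q(x) = -2*x^3 - 5*x^2 + 2*x - 3.
∫_{-1}^{1} of each monomial x^k gives [2/(k+1) if k even, 0 if k odd]. Integrating term-by-term (or equivalently evaluating the antiderivative F(x) = -x^4/2 - 5*x^3/3 + x^2 - 3*x at the endpoints):
  F(1) − F(−1) = -25/6 − (31/6) = -28/3.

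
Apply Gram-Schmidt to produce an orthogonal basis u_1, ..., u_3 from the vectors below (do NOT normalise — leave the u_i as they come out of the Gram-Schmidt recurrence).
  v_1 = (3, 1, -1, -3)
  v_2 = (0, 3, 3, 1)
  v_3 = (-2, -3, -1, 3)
Orthogonal basis:
  u_1 = (3, 1, -1, -3)
  u_2 = (9/20, 63/20, 57/20, 11/20)
  u_3 = (44/53, -10/53, -4/53, 42/53)

Apply the Gram-Schmidt recurrence
  u_1 = v_1
  u_i = v_i − Σ_{j<i} ((v_i · u_j) / (u_j · u_j)) · u_j.

Step by step this gives:
  u_1 = (3, 1, -1, -3)
  u_2 = (9/20, 63/20, 57/20, 11/20)
  u_3 = (44/53, -10/53, -4/53, 42/53)

Orthogonality check:
  u_2 · u_1 = 0 (should be 0)
  u_3 · u_1 = 0 (should be 0)
  u_3 · u_2 = 0 (should be 0)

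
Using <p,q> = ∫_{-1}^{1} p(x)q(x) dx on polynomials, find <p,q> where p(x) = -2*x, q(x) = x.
<p,q> = -4/3

Expand the product: p(x)·q(x) = -2*x^2.
∫_{-1}^{1} of each monomial x^k gives [2/(k+1) if k even, 0 if k odd]. Integrating term-by-term (or equivalently evaluating the antiderivative F(x) = -2*x^3/3 at the endpoints):
  F(1) − F(−1) = -2/3 − (2/3) = -4/3.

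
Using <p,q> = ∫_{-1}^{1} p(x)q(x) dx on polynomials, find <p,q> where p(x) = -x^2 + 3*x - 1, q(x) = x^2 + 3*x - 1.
<p,q> = 38/5

Expand the product: p(x)·q(x) = -x^4 + 9*x^2 - 6*x + 1.
∫_{-1}^{1} of each monomial x^k gives [2/(k+1) if k even, 0 if k odd]. Integrating term-by-term (or equivalently evaluating the antiderivative F(x) = -x^5/5 + 3*x^3 - 3*x^2 + x at the endpoints):
  F(1) − F(−1) = 4/5 − (-34/5) = 38/5.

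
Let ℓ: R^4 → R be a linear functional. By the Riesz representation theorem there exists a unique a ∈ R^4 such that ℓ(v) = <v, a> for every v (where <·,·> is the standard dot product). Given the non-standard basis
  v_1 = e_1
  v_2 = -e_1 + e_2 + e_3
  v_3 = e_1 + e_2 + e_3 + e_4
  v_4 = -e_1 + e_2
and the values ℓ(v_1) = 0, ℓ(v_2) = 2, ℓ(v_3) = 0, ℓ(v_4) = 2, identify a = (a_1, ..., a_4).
a = (0, 2, 0, -2)

Write a = (a_1, ..., a_4) in the standard basis. For each basis vector v_i, ℓ(v_i) = <v_i, a> is a linear equation in the a_j's. Collect the n equations into a matrix system V a = ℓ, where row i of V is v_i (expressed in the standard basis). Since V is invertible (lower-triangular with 1s on the diagonal, up to permutation), solve by back-substitution:
  V =
[[1, 0, 0, 0],
 [-1, 1, 1, 0],
 [1, 1, 1, 1],
 [-1, 1, 0, 0]]
  V a = (0, 2, 0, 2)
Solving gives a = (0, 2, 0, -2).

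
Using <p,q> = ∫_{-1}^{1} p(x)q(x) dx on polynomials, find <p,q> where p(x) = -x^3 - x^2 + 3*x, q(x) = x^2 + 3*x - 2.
<p,q> = 86/15

Expand the product: p(x)·q(x) = -x^5 - 4*x^4 + 2*x^3 + 11*x^2 - 6*x.
∫_{-1}^{1} of each monomial x^k gives [2/(k+1) if k even, 0 if k odd]. Integrating term-by-term (or equivalently evaluating the antiderivative F(x) = -x^6/6 - 4*x^5/5 + x^4/2 + 11*x^3/3 - 3*x^2 at the endpoints):
  F(1) − F(−1) = 1/5 − (-83/15) = 86/15.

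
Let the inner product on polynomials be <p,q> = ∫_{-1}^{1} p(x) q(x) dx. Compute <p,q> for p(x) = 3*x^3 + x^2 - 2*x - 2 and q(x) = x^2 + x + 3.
<p,q> = -166/15

Expand the product: p(x)·q(x) = 3*x^5 + 4*x^4 + 8*x^3 - x^2 - 8*x - 6.
∫_{-1}^{1} of each monomial x^k gives [2/(k+1) if k even, 0 if k odd]. Integrating term-by-term (or equivalently evaluating the antiderivative F(x) = x^6/2 + 4*x^5/5 + 2*x^4 - x^3/3 - 4*x^2 - 6*x at the endpoints):
  F(1) − F(−1) = -211/30 − (121/30) = -166/15.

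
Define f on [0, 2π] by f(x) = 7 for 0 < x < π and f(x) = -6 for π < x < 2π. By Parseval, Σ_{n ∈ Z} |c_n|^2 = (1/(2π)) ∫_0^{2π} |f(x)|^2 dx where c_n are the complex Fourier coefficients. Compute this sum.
Σ |c_n|^2 = 85/2

Parseval equates the L^2 energy of f (normalised by 1/(2π)) with the ℓ^2 sum of its Fourier coefficients: (1/(2π)) ∫_0^{2π} |f|^2 = Σ |c_n|^2.
Compute the left side: (1/(2π)) [∫_0^π 7^2 dx + ∫_π^{2π} (-6)^2 dx] = (1/(2π)) · (49π + 36π) = (49 + 36)/2 = 85/2.
So Σ_{n ∈ Z} |c_n|^2 = 85/2.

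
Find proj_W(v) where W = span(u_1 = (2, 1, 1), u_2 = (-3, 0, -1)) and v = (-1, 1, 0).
proj_W(v) = (-1, 1, 0)

Set up U = [u_1 | ... | u_2] ∈ R^(3×2). The projector onto W = col(U) is P = U (U^T U)^(-1) U^T.
Compute U^T U =
  [6, -7]
  [-7, 10],
and U^T v = (-1, 3).
Solve U^T U · c = U^T v for the coefficients: c = (1, 1). The projection is proj_W(v) = U c.
Check: (v - proj_W(v)) · u_1 = 0  (should be 0).
Check: (v - proj_W(v)) · u_2 = 0  (should be 0).
Result: proj_W(v) = (-1, 1, 0).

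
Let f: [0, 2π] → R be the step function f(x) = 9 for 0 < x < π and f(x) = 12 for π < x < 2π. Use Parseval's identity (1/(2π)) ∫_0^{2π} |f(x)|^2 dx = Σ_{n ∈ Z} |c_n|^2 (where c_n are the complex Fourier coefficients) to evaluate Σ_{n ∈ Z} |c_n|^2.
Σ |c_n|^2 = 225/2

Parseval equates the L^2 energy of f (normalised by 1/(2π)) with the ℓ^2 sum of its Fourier coefficients: (1/(2π)) ∫_0^{2π} |f|^2 = Σ |c_n|^2.
Compute the left side: (1/(2π)) [∫_0^π 9^2 dx + ∫_π^{2π} 12^2 dx] = (1/(2π)) · (81π + 144π) = (81 + 144)/2 = 225/2.
So Σ_{n ∈ Z} |c_n|^2 = 225/2.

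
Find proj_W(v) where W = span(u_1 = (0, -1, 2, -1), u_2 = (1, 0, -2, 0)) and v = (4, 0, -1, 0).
proj_W(v) = (2, -1, -2, -1)

Set up U = [u_1 | ... | u_2] ∈ R^(4×2). The projector onto W = col(U) is P = U (U^T U)^(-1) U^T.
Compute U^T U =
  [6, -4]
  [-4, 5],
and U^T v = (-2, 6).
Solve U^T U · c = U^T v for the coefficients: c = (1, 2). The projection is proj_W(v) = U c.
Check: (v - proj_W(v)) · u_1 = 0  (should be 0).
Check: (v - proj_W(v)) · u_2 = 0  (should be 0).
Result: proj_W(v) = (2, -1, -2, -1).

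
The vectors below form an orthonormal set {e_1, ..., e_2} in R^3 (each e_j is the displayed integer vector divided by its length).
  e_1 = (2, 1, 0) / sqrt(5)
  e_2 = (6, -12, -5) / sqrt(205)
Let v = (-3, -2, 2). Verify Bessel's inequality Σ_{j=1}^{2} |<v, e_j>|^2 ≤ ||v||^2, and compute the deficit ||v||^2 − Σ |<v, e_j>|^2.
Σ |<v, e_j>|^2 = 528/41; ||v||^2 = 17; deficit = 169/41

Write each e_j = u_j / sqrt(<u_j, u_j>) where u_j is the displayed integer vector. Then <v, e_j> = <v, u_j> / sqrt(<u_j, u_j>), so |<v, e_j>|^2 = <v, u_j>^2 / <u_j, u_j>.
Coefficients: <v, e_1> = -8/sqrt(5), <v, e_2> = -4/sqrt(205).
Square and sum: Σ |<v, e_j>|^2 = 528/41.
Compute ||v||^2 = v·v = 17.
Deficit = 17 − 528/41 = 169/41 ≥ 0, confirming Bessel's inequality. (The deficit equals ||v − Σ <v,e_j> e_j||^2, the squared distance from v to span{e_j}.)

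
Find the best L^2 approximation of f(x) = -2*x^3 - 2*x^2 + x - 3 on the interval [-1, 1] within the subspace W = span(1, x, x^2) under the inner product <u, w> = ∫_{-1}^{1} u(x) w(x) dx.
g(x) = -2*x^2 - x/5 - 3

The best approximation g ∈ W is the orthogonal projection of f onto W. Writing g = a_0 + a_1 x + a_2 x^2, the coefficients solve the normal equations G · a = b where
  G_{ij} = <φ_i, φ_j> and b_i = <f, φ_i>, with φ_0 = 1, φ_1 = x, φ_2 = x^2.
G =
  [2, 0, 2/3]
  [0, 2/3, 0]
  [2/3, 0, 2/5],
b = (-22/3, -2/15, -14/5).
Solving gives a_0 = -3, a_1 = -1/5, a_2 = -2, so
  g(x) = -2*x^2 - x/5 - 3.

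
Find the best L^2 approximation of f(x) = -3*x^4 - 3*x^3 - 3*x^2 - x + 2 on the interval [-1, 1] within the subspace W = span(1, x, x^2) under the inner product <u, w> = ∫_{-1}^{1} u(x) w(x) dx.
g(x) = -39*x^2/7 - 14*x/5 + 79/35

The best approximation g ∈ W is the orthogonal projection of f onto W. Writing g = a_0 + a_1 x + a_2 x^2, the coefficients solve the normal equations G · a = b where
  G_{ij} = <φ_i, φ_j> and b_i = <f, φ_i>, with φ_0 = 1, φ_1 = x, φ_2 = x^2.
G =
  [2, 0, 2/3]
  [0, 2/3, 0]
  [2/3, 0, 2/5],
b = (4/5, -28/15, -76/105).
Solving gives a_0 = 79/35, a_1 = -14/5, a_2 = -39/7, so
  g(x) = -39*x^2/7 - 14*x/5 + 79/35.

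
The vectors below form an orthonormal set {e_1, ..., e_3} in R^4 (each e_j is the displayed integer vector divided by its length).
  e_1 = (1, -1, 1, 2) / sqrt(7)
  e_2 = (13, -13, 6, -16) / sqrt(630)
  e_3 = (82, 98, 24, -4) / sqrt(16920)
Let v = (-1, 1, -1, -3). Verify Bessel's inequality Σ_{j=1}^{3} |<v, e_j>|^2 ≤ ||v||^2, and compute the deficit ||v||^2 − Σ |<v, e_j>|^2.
Σ |<v, e_j>|^2 = 563/47; ||v||^2 = 12; deficit = 1/47

Write each e_j = u_j / sqrt(<u_j, u_j>) where u_j is the displayed integer vector. Then <v, e_j> = <v, u_j> / sqrt(<u_j, u_j>), so |<v, e_j>|^2 = <v, u_j>^2 / <u_j, u_j>.
Coefficients: <v, e_1> = -9/sqrt(7), <v, e_2> = 16/sqrt(630), <v, e_3> = 4/sqrt(16920).
Square and sum: Σ |<v, e_j>|^2 = 563/47.
Compute ||v||^2 = v·v = 12.
Deficit = 12 − 563/47 = 1/47 ≥ 0, confirming Bessel's inequality. (The deficit equals ||v − Σ <v,e_j> e_j||^2, the squared distance from v to span{e_j}.)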